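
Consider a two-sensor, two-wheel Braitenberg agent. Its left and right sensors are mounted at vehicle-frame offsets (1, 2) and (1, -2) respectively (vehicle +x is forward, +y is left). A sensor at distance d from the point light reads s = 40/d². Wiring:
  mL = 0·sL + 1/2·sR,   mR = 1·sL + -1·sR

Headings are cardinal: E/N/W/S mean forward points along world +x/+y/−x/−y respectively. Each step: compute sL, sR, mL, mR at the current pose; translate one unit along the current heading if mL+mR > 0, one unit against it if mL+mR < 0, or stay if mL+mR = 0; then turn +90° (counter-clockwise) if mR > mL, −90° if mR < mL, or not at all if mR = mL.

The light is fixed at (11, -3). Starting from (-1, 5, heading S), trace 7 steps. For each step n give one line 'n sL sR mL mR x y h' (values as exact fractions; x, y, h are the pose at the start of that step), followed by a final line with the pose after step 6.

0 40/149 8/49 4/49 768/7301 -1 5 S
1 20/101 20/73 10/73 -560/7373 -1 4 E
2 40/117 8/41 4/41 704/4797 0 4 S
3 10/41 10/29 5/29 -120/1189 0 3 E
4 40/89 40/169 20/169 3200/15041 1 3 S
5 4/13 4/9 2/9 -16/117 1 2 E
6 8/13 40/137 20/137 576/1781 2 2 S
final 2 1 E

n=0: pose=(-1,5,S); sL=40/149, sR=8/49; mL=4/49, mR=768/7301; mL+mR=1364/7301 → advance +1; mR−mL=172/7301 → turn +1·90°
n=1: pose=(-1,4,E); sL=20/101, sR=20/73; mL=10/73, mR=-560/7373; mL+mR=450/7373 → advance +1; mR−mL=-1570/7373 → turn -1·90°
n=2: pose=(0,4,S); sL=40/117, sR=8/41; mL=4/41, mR=704/4797; mL+mR=1172/4797 → advance +1; mR−mL=236/4797 → turn +1·90°
n=3: pose=(0,3,E); sL=10/41, sR=10/29; mL=5/29, mR=-120/1189; mL+mR=85/1189 → advance +1; mR−mL=-325/1189 → turn -1·90°
n=4: pose=(1,3,S); sL=40/89, sR=40/169; mL=20/169, mR=3200/15041; mL+mR=4980/15041 → advance +1; mR−mL=1420/15041 → turn +1·90°
n=5: pose=(1,2,E); sL=4/13, sR=4/9; mL=2/9, mR=-16/117; mL+mR=10/117 → advance +1; mR−mL=-14/39 → turn -1·90°
n=6: pose=(2,2,S); sL=8/13, sR=40/137; mL=20/137, mR=576/1781; mL+mR=836/1781 → advance +1; mR−mL=316/1781 → turn +1·90°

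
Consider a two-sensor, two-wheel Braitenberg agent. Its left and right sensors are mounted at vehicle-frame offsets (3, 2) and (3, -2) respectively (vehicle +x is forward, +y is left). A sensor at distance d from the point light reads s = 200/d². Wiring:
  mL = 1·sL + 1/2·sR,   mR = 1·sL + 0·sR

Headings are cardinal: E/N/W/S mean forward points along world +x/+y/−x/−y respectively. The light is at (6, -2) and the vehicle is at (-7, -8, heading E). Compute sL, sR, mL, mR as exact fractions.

50/29 50/41 2775/1189 50/29

left sensor world pos  = (-4, -6); dL² = 116
right sensor world pos = (-4, -10); dR² = 164
sL = 200/116 = 50/29
sR = 200/164 = 50/41
mL = 1·sL + 1/2·sR = 2775/1189
mR = 1·sL + 0·sR = 50/29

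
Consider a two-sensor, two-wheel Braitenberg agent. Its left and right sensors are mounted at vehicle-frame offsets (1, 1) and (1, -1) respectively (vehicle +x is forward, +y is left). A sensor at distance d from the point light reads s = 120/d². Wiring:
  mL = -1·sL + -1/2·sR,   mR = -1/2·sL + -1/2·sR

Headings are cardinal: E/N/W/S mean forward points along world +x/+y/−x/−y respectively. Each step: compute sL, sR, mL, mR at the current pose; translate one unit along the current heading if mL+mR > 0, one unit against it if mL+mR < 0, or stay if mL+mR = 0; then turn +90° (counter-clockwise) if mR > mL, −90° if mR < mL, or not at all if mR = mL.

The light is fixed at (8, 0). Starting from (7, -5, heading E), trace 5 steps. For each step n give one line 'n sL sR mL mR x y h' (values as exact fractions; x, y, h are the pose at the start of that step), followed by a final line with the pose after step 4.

0 15/2 10/3 -55/6 -65/12 7 -5 E
1 24/5 120/17 -708/85 -504/85 6 -5 N
2 60/29 60/17 -1890/493 -1380/493 6 -6 W
3 120/49 120/53 -9300/2597 -6120/2597 7 -6 S
4 15/2 10/3 -55/6 -65/12 7 -5 E
final 6 -5 N

n=0: pose=(7,-5,E); sL=15/2, sR=10/3; mL=-55/6, mR=-65/12; mL+mR=-175/12 → advance -1; mR−mL=15/4 → turn +1·90°
n=1: pose=(6,-5,N); sL=24/5, sR=120/17; mL=-708/85, mR=-504/85; mL+mR=-1212/85 → advance -1; mR−mL=12/5 → turn +1·90°
n=2: pose=(6,-6,W); sL=60/29, sR=60/17; mL=-1890/493, mR=-1380/493; mL+mR=-3270/493 → advance -1; mR−mL=30/29 → turn +1·90°
n=3: pose=(7,-6,S); sL=120/49, sR=120/53; mL=-9300/2597, mR=-6120/2597; mL+mR=-15420/2597 → advance -1; mR−mL=60/49 → turn +1·90°
n=4: pose=(7,-5,E); sL=15/2, sR=10/3; mL=-55/6, mR=-65/12; mL+mR=-175/12 → advance -1; mR−mL=15/4 → turn +1·90°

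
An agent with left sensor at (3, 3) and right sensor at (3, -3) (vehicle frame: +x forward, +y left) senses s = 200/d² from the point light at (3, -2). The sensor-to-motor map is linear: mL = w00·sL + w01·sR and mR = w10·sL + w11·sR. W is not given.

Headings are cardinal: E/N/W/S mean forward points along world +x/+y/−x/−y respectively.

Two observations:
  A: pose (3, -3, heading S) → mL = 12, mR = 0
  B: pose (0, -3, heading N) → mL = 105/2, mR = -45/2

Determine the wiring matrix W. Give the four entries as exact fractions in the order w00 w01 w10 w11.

1/2 1 1/2 -1/2

obs A: pose=(3,-3,S) → sL=8, sR=8, mL=12, mR=0
obs B: pose=(0,-3,N) → sL=5, sR=50, mL=105/2, mR=-45/2
sensor matrix S = [[8, 8], [5, 50]]; det S = 360
solve [mL_A; mL_B] = S·[w00; w01] and [mR_A; mR_B] = S·[w10; w11]:
  w00 = 1/2, w01 = 1, w10 = 1/2, w11 = -1/2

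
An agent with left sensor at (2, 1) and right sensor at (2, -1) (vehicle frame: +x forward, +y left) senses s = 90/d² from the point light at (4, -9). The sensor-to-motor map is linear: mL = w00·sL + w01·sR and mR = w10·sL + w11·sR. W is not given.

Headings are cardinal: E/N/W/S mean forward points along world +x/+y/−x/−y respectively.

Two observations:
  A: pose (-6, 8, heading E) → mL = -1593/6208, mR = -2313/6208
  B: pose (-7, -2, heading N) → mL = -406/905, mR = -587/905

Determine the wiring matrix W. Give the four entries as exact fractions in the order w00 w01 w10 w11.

obs A: pose=(-6,8,E) → sL=45/194, sR=9/32, mL=-1593/6208, mR=-2313/6208
obs B: pose=(-7,-2,N) → sL=2/5, sR=90/181, mL=-406/905, mR=-587/905
sensor matrix S = [[45/194, 9/32], [2/5, 90/181]]; det S = 3987/1404560
solve [mL_A; mL_B] = S·[w00; w01] and [mR_A; mR_B] = S·[w10; w11]:
  w00 = -1/2, w01 = -1/2, w10 = -1, w11 = -1/2

-1/2 -1/2 -1 -1/2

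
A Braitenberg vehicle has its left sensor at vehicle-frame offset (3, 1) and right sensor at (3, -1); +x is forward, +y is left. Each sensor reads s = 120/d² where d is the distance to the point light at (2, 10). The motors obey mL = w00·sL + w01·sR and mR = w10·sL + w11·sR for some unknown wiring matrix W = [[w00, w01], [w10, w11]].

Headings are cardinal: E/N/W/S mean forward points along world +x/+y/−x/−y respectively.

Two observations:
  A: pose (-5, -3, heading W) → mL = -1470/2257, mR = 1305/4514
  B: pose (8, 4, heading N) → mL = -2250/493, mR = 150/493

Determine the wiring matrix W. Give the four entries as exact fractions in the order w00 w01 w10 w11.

obs A: pose=(-5,-3,W) → sL=15/37, sR=30/61, mL=-1470/2257, mR=1305/4514
obs B: pose=(8,4,N) → sL=60/17, sR=60/29, mL=-2250/493, mR=150/493
sensor matrix S = [[15/37, 30/61], [60/17, 60/29]]; det S = -998100/1112701
solve [mL_A; mL_B] = S·[w00; w01] and [mR_A; mR_B] = S·[w10; w11]:
  w00 = -1, w01 = -1/2, w10 = -1/2, w11 = 1

-1 -1/2 -1/2 1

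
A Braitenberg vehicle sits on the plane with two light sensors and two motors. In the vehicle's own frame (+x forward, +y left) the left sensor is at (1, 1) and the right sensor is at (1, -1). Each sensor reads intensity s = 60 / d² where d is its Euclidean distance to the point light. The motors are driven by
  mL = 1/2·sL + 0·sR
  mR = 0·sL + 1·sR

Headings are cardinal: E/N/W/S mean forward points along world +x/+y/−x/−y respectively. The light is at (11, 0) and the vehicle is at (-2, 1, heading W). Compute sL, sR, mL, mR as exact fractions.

15/49 3/10 15/98 3/10

left sensor world pos  = (-3, 0); dL² = 196
right sensor world pos = (-3, 2); dR² = 200
sL = 60/196 = 15/49
sR = 60/200 = 3/10
mL = 1/2·sL + 0·sR = 15/98
mR = 0·sL + 1·sR = 3/10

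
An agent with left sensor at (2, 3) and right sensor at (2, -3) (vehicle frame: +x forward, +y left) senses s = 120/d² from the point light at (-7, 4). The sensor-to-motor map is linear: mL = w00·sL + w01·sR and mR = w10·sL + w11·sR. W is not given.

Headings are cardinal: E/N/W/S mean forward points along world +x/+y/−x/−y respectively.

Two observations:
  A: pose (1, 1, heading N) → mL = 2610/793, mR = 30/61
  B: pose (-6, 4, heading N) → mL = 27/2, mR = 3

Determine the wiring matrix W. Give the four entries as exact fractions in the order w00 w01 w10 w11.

obs A: pose=(1,1,N) → sL=60/13, sR=60/61, mL=2610/793, mR=30/61
obs B: pose=(-6,4,N) → sL=15, sR=6, mL=27/2, mR=3
sensor matrix S = [[60/13, 60/61], [15, 6]]; det S = 10260/793
solve [mL_A; mL_B] = S·[w00; w01] and [mR_A; mR_B] = S·[w10; w11]:
  w00 = 1/2, w01 = 1, w10 = 0, w11 = 1/2

1/2 1 0 1/2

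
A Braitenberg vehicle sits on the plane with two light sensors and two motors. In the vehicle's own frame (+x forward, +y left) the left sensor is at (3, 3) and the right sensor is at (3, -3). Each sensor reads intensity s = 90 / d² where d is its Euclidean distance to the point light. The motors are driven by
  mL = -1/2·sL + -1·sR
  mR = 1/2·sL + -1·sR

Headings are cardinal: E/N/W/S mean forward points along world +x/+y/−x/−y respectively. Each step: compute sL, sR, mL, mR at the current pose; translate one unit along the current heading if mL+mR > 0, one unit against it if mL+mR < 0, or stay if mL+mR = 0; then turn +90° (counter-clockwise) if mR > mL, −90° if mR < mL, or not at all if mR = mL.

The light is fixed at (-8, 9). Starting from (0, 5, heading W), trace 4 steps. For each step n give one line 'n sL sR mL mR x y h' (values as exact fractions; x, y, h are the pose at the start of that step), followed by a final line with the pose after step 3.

n=0: pose=(0,5,W); sL=45/37, sR=45/13; mL=-3915/962, mR=-2745/962; mL+mR=-90/13 → advance -1; mR−mL=45/37 → turn +1·90°
n=1: pose=(1,5,S); sL=90/193, sR=18/17; mL=-4239/3281, mR=-2709/3281; mL+mR=-36/17 → advance -1; mR−mL=90/193 → turn +1·90°
n=2: pose=(1,6,E); sL=5/8, sR=1/2; mL=-13/16, mR=-3/16; mL+mR=-1 → advance -1; mR−mL=5/8 → turn +1·90°
n=3: pose=(0,6,N); sL=18/5, sR=90/121; mL=-1539/605, mR=639/605; mL+mR=-180/121 → advance -1; mR−mL=18/5 → turn +1·90°

0 45/37 45/13 -3915/962 -2745/962 0 5 W
1 90/193 18/17 -4239/3281 -2709/3281 1 5 S
2 5/8 1/2 -13/16 -3/16 1 6 E
3 18/5 90/121 -1539/605 639/605 0 6 N
final 0 5 W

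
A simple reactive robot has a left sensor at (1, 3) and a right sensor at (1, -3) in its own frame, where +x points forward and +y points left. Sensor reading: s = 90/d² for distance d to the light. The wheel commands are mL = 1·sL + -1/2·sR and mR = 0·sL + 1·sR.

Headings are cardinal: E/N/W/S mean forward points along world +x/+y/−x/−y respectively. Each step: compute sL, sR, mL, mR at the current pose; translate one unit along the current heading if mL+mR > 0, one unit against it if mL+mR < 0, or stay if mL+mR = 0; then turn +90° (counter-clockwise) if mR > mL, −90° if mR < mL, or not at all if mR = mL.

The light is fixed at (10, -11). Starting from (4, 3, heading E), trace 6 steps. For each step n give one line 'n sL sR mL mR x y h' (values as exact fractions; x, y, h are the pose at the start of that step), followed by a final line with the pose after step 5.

0 45/157 45/73 -495/22922 45/73 4 3 E
1 90/289 90/229 7605/66181 90/229 5 3 N
2 1/2 1/4 3/8 1/4 5 4 W
3 90/337 18/53 1737/17861 18/53 4 4 N
4 45/109 9/41 2709/8938 9/41 4 5 W
5 90/389 18/61 1989/23729 18/61 3 5 N
final 3 6 W

n=0: pose=(4,3,E); sL=45/157, sR=45/73; mL=-495/22922, mR=45/73; mL+mR=13635/22922 → advance +1; mR−mL=14625/22922 → turn +1·90°
n=1: pose=(5,3,N); sL=90/289, sR=90/229; mL=7605/66181, mR=90/229; mL+mR=33615/66181 → advance +1; mR−mL=18405/66181 → turn +1·90°
n=2: pose=(5,4,W); sL=1/2, sR=1/4; mL=3/8, mR=1/4; mL+mR=5/8 → advance +1; mR−mL=-1/8 → turn -1·90°
n=3: pose=(4,4,N); sL=90/337, sR=18/53; mL=1737/17861, mR=18/53; mL+mR=7803/17861 → advance +1; mR−mL=4329/17861 → turn +1·90°
n=4: pose=(4,5,W); sL=45/109, sR=9/41; mL=2709/8938, mR=9/41; mL+mR=4671/8938 → advance +1; mR−mL=-747/8938 → turn -1·90°
n=5: pose=(3,5,N); sL=90/389, sR=18/61; mL=1989/23729, mR=18/61; mL+mR=8991/23729 → advance +1; mR−mL=5013/23729 → turn +1·90°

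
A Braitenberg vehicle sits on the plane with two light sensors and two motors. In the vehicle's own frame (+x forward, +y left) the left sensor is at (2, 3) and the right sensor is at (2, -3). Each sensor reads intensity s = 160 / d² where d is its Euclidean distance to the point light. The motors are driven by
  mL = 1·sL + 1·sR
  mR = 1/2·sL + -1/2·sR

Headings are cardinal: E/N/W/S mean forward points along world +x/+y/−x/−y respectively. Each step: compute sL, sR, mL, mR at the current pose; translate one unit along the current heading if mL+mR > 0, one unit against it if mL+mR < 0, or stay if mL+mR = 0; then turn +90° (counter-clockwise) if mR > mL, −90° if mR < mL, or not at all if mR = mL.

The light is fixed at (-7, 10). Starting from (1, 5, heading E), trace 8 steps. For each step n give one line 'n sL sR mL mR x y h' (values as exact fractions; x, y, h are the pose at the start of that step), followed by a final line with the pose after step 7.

0 20/13 40/41 1340/533 150/533 1 5 E
1 160/193 32/17 8896/3281 -1728/3281 2 5 S
2 16/13 80/29 1504/377 -288/377 2 4 W
3 160/41 160/137 28480/5617 7680/5617 1 4 N
4 20/13 40/41 1340/533 150/533 1 5 E
5 160/193 32/17 8896/3281 -1728/3281 2 5 S
6 16/13 80/29 1504/377 -288/377 2 4 W
7 160/41 160/137 28480/5617 7680/5617 1 4 N
final 1 5 E

n=0: pose=(1,5,E); sL=20/13, sR=40/41; mL=1340/533, mR=150/533; mL+mR=1490/533 → advance +1; mR−mL=-1190/533 → turn -1·90°
n=1: pose=(2,5,S); sL=160/193, sR=32/17; mL=8896/3281, mR=-1728/3281; mL+mR=7168/3281 → advance +1; mR−mL=-10624/3281 → turn -1·90°
n=2: pose=(2,4,W); sL=16/13, sR=80/29; mL=1504/377, mR=-288/377; mL+mR=1216/377 → advance +1; mR−mL=-1792/377 → turn -1·90°
n=3: pose=(1,4,N); sL=160/41, sR=160/137; mL=28480/5617, mR=7680/5617; mL+mR=36160/5617 → advance +1; mR−mL=-20800/5617 → turn -1·90°
n=4: pose=(1,5,E); sL=20/13, sR=40/41; mL=1340/533, mR=150/533; mL+mR=1490/533 → advance +1; mR−mL=-1190/533 → turn -1·90°
n=5: pose=(2,5,S); sL=160/193, sR=32/17; mL=8896/3281, mR=-1728/3281; mL+mR=7168/3281 → advance +1; mR−mL=-10624/3281 → turn -1·90°
n=6: pose=(2,4,W); sL=16/13, sR=80/29; mL=1504/377, mR=-288/377; mL+mR=1216/377 → advance +1; mR−mL=-1792/377 → turn -1·90°
n=7: pose=(1,4,N); sL=160/41, sR=160/137; mL=28480/5617, mR=7680/5617; mL+mR=36160/5617 → advance +1; mR−mL=-20800/5617 → turn -1·90°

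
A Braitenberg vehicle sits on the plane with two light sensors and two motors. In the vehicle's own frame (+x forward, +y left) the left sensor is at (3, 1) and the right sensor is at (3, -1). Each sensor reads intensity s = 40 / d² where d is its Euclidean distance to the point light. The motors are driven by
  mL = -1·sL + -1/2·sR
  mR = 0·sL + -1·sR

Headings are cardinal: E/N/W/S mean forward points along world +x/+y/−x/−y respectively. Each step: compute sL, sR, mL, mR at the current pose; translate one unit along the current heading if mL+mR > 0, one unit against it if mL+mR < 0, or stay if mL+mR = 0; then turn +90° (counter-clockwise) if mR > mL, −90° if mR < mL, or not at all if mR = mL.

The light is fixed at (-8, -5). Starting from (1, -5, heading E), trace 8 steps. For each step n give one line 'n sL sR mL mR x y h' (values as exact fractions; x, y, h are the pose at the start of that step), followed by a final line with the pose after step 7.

n=0: pose=(1,-5,E); sL=8/29, sR=8/29; mL=-12/29, mR=-8/29; mL+mR=-20/29 → advance -1; mR−mL=4/29 → turn +1·90°
n=1: pose=(0,-5,N); sL=20/29, sR=4/9; mL=-238/261, mR=-4/9; mL+mR=-118/87 → advance -1; mR−mL=122/261 → turn +1·90°
n=2: pose=(0,-6,W); sL=40/29, sR=8/5; mL=-316/145, mR=-8/5; mL+mR=-548/145 → advance -1; mR−mL=84/145 → turn +1·90°
n=3: pose=(1,-6,S); sL=10/29, sR=1/2; mL=-69/116, mR=-1/2; mL+mR=-127/116 → advance -1; mR−mL=11/116 → turn +1·90°
n=4: pose=(1,-5,E); sL=8/29, sR=8/29; mL=-12/29, mR=-8/29; mL+mR=-20/29 → advance -1; mR−mL=4/29 → turn +1·90°
n=5: pose=(0,-5,N); sL=20/29, sR=4/9; mL=-238/261, mR=-4/9; mL+mR=-118/87 → advance -1; mR−mL=122/261 → turn +1·90°
n=6: pose=(0,-6,W); sL=40/29, sR=8/5; mL=-316/145, mR=-8/5; mL+mR=-548/145 → advance -1; mR−mL=84/145 → turn +1·90°
n=7: pose=(1,-6,S); sL=10/29, sR=1/2; mL=-69/116, mR=-1/2; mL+mR=-127/116 → advance -1; mR−mL=11/116 → turn +1·90°

0 8/29 8/29 -12/29 -8/29 1 -5 E
1 20/29 4/9 -238/261 -4/9 0 -5 N
2 40/29 8/5 -316/145 -8/5 0 -6 W
3 10/29 1/2 -69/116 -1/2 1 -6 S
4 8/29 8/29 -12/29 -8/29 1 -5 E
5 20/29 4/9 -238/261 -4/9 0 -5 N
6 40/29 8/5 -316/145 -8/5 0 -6 W
7 10/29 1/2 -69/116 -1/2 1 -6 S
final 1 -5 E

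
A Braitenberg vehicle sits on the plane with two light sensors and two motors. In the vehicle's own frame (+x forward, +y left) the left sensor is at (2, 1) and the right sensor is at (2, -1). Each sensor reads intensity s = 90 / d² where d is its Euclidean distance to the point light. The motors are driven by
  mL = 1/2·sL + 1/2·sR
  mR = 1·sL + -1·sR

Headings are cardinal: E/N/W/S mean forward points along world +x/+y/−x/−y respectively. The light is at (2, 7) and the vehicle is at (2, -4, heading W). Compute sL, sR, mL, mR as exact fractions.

left sensor world pos  = (0, -5); dL² = 148
right sensor world pos = (0, -3); dR² = 104
sL = 90/148 = 45/74
sR = 90/104 = 45/52
mL = 1/2·sL + 1/2·sR = 2835/3848
mR = 1·sL + -1·sR = -495/1924

45/74 45/52 2835/3848 -495/1924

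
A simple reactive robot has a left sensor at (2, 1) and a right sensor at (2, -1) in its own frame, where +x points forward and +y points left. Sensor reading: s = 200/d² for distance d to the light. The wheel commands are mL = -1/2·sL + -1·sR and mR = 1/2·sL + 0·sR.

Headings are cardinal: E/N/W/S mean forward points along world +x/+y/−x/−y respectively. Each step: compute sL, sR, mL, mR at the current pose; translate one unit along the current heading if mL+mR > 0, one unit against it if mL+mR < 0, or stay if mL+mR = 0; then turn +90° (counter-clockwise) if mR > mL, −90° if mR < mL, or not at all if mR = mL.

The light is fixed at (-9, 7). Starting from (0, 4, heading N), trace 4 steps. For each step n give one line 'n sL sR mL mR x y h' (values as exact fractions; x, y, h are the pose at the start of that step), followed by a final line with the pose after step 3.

n=0: pose=(0,4,N); sL=40/13, sR=200/101; mL=-4620/1313, mR=20/13; mL+mR=-200/101 → advance -1; mR−mL=6640/1313 → turn +1·90°
n=1: pose=(0,3,W); sL=100/37, sR=100/29; mL=-5150/1073, mR=50/37; mL+mR=-100/29 → advance -1; mR−mL=6600/1073 → turn +1·90°
n=2: pose=(1,3,S); sL=200/157, sR=200/117; mL=-43100/18369, mR=100/157; mL+mR=-200/117 → advance -1; mR−mL=54800/18369 → turn +1·90°
n=3: pose=(1,4,E); sL=50/37, sR=5/4; mL=-285/148, mR=25/37; mL+mR=-5/4 → advance -1; mR−mL=385/148 → turn +1·90°

0 40/13 200/101 -4620/1313 20/13 0 4 N
1 100/37 100/29 -5150/1073 50/37 0 3 W
2 200/157 200/117 -43100/18369 100/157 1 3 S
3 50/37 5/4 -285/148 25/37 1 4 E
final 0 4 N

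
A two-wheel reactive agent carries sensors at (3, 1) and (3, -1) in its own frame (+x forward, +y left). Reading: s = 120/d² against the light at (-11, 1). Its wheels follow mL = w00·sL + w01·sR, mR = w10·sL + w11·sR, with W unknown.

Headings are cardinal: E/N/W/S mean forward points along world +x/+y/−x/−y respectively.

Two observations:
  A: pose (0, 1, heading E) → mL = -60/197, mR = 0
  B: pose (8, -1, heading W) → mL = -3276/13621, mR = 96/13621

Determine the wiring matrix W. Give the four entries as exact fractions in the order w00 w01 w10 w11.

1/2 -1 -1/2 1/2

obs A: pose=(0,1,E) → sL=120/197, sR=120/197, mL=-60/197, mR=0
obs B: pose=(8,-1,W) → sL=24/53, sR=120/257, mL=-3276/13621, mR=96/13621
sensor matrix S = [[120/197, 120/197], [24/53, 120/257]]; det S = 23040/2683337
solve [mL_A; mL_B] = S·[w00; w01] and [mR_A; mR_B] = S·[w10; w11]:
  w00 = 1/2, w01 = -1, w10 = -1/2, w11 = 1/2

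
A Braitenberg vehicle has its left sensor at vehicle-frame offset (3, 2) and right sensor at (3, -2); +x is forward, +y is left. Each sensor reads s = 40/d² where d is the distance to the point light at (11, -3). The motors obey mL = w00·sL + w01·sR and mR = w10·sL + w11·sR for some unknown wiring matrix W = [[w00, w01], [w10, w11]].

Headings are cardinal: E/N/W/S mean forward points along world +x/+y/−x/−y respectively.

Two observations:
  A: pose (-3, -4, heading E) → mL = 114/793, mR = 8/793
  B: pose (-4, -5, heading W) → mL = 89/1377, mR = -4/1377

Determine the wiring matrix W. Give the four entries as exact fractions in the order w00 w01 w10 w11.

-1/2 1 1/2 -1/2

obs A: pose=(-3,-4,E) → sL=20/61, sR=4/13, mL=114/793, mR=8/793
obs B: pose=(-4,-5,W) → sL=2/17, sR=10/81, mL=89/1377, mR=-4/1377
sensor matrix S = [[20/61, 4/13], [2/17, 10/81]]; det S = 4672/1091961
solve [mL_A; mL_B] = S·[w00; w01] and [mR_A; mR_B] = S·[w10; w11]:
  w00 = -1/2, w01 = 1, w10 = 1/2, w11 = -1/2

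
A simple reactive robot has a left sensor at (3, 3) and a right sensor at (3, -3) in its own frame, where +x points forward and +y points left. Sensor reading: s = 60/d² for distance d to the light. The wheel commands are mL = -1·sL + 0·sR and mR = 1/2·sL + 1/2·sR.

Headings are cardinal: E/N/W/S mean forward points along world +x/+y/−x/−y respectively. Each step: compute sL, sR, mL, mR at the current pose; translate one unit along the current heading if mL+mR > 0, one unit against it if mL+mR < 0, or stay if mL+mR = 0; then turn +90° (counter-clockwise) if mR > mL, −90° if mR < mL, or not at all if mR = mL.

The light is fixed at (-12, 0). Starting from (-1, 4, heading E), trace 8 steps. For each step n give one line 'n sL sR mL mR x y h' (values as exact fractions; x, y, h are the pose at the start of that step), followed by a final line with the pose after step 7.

n=0: pose=(-1,4,E); sL=12/49, sR=60/197; mL=-12/49, mR=2652/9653; mL+mR=288/9653 → advance +1; mR−mL=5016/9653 → turn +1·90°
n=1: pose=(0,4,N); sL=6/13, sR=30/137; mL=-6/13, mR=606/1781; mL+mR=-216/1781 → advance -1; mR−mL=1428/1781 → turn +1·90°
n=2: pose=(0,3,W); sL=20/27, sR=20/39; mL=-20/27, mR=220/351; mL+mR=-40/351 → advance -1; mR−mL=160/117 → turn +1·90°
n=3: pose=(1,3,S); sL=15/64, sR=3/5; mL=-15/64, mR=267/640; mL+mR=117/640 → advance +1; mR−mL=417/640 → turn +1·90°
n=4: pose=(1,2,E); sL=60/281, sR=60/257; mL=-60/281, mR=16140/72217; mL+mR=720/72217 → advance +1; mR−mL=31560/72217 → turn +1·90°
n=5: pose=(2,2,N); sL=30/73, sR=30/157; mL=-30/73, mR=3450/11461; mL+mR=-1260/11461 → advance -1; mR−mL=8160/11461 → turn +1·90°
n=6: pose=(2,1,W); sL=12/25, sR=60/137; mL=-12/25, mR=1572/3425; mL+mR=-72/3425 → advance -1; mR−mL=3216/3425 → turn +1·90°
n=7: pose=(3,1,S); sL=15/82, sR=15/37; mL=-15/82, mR=1785/6068; mL+mR=675/6068 → advance +1; mR−mL=2895/6068 → turn +1·90°

0 12/49 60/197 -12/49 2652/9653 -1 4 E
1 6/13 30/137 -6/13 606/1781 0 4 N
2 20/27 20/39 -20/27 220/351 0 3 W
3 15/64 3/5 -15/64 267/640 1 3 S
4 60/281 60/257 -60/281 16140/72217 1 2 E
5 30/73 30/157 -30/73 3450/11461 2 2 N
6 12/25 60/137 -12/25 1572/3425 2 1 W
7 15/82 15/37 -15/82 1785/6068 3 1 S
final 3 0 E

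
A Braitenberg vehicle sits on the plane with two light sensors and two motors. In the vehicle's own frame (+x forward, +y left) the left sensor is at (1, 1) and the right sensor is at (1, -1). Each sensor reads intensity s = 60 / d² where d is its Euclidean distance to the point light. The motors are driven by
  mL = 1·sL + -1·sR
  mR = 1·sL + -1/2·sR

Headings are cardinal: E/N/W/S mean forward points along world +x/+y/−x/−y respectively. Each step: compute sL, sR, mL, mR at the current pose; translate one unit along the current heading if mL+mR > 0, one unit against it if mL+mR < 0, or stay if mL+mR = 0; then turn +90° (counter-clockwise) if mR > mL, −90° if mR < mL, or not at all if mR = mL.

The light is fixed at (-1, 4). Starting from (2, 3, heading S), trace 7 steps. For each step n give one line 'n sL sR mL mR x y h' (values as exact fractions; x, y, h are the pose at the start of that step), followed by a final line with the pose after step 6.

n=0: pose=(2,3,S); sL=3, sR=15/2; mL=-9/2, mR=-3/4; mL+mR=-21/4 → advance -1; mR−mL=15/4 → turn +1·90°
n=1: pose=(2,4,E); sL=60/17, sR=60/17; mL=0, mR=30/17; mL+mR=30/17 → advance +1; mR−mL=30/17 → turn +1·90°
n=2: pose=(3,4,N); sL=6, sR=30/13; mL=48/13, mR=63/13; mL+mR=111/13 → advance +1; mR−mL=15/13 → turn +1·90°
n=3: pose=(3,5,W); sL=20/3, sR=60/13; mL=80/39, mR=170/39; mL+mR=250/39 → advance +1; mR−mL=30/13 → turn +1·90°
n=4: pose=(2,5,S); sL=15/4, sR=15; mL=-45/4, mR=-15/4; mL+mR=-15 → advance -1; mR−mL=15/2 → turn +1·90°
n=5: pose=(2,6,E); sL=12/5, sR=60/17; mL=-96/85, mR=54/85; mL+mR=-42/85 → advance -1; mR−mL=30/17 → turn +1·90°
n=6: pose=(1,6,N); sL=6, sR=10/3; mL=8/3, mR=13/3; mL+mR=7 → advance +1; mR−mL=5/3 → turn +1·90°

0 3 15/2 -9/2 -3/4 2 3 S
1 60/17 60/17 0 30/17 2 4 E
2 6 30/13 48/13 63/13 3 4 N
3 20/3 60/13 80/39 170/39 3 5 W
4 15/4 15 -45/4 -15/4 2 5 S
5 12/5 60/17 -96/85 54/85 2 6 E
6 6 10/3 8/3 13/3 1 6 N
final 1 7 W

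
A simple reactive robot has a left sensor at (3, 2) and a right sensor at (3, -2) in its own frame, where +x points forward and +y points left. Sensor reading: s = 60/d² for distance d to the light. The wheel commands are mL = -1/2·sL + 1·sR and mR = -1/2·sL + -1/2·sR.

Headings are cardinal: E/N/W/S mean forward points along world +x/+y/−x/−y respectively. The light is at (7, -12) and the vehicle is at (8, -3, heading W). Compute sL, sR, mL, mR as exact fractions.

60/53 12/25 -114/1325 -1068/1325

left sensor world pos  = (5, -5); dL² = 53
right sensor world pos = (5, -1); dR² = 125
sL = 60/53 = 60/53
sR = 60/125 = 12/25
mL = -1/2·sL + 1·sR = -114/1325
mR = -1/2·sL + -1/2·sR = -1068/1325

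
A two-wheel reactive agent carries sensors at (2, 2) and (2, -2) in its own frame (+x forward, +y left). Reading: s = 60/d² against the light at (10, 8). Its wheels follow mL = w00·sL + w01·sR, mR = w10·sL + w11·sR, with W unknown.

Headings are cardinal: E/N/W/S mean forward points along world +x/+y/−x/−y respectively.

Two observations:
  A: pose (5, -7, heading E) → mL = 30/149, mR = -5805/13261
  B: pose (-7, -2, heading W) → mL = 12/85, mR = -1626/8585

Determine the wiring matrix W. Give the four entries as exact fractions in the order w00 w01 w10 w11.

0 1 -1 -1/2

obs A: pose=(5,-7,E) → sL=30/89, sR=30/149, mL=30/149, mR=-5805/13261
obs B: pose=(-7,-2,W) → sL=12/101, sR=12/85, mL=12/85, mR=-1626/8585
sensor matrix S = [[30/89, 30/149], [12/101, 12/85]]; det S = 538848/22769137
solve [mL_A; mL_B] = S·[w00; w01] and [mR_A; mR_B] = S·[w10; w11]:
  w00 = 0, w01 = 1, w10 = -1, w11 = -1/2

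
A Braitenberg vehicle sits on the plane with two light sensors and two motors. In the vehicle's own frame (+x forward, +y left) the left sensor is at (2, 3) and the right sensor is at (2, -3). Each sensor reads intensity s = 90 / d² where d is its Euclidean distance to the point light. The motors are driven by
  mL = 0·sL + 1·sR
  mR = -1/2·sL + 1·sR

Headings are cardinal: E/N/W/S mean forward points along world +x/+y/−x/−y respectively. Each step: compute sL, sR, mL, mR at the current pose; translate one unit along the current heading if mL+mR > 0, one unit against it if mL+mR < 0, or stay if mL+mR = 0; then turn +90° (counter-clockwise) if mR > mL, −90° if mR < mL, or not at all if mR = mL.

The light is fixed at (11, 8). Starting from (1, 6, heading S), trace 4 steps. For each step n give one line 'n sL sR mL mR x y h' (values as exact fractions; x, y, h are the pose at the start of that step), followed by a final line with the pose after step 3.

n=0: pose=(1,6,S); sL=18/13, sR=18/37; mL=18/37, mR=-99/481; mL+mR=135/481 → advance +1; mR−mL=-9/13 → turn -1·90°
n=1: pose=(1,5,W); sL=1/2, sR=5/8; mL=5/8, mR=3/8; mL+mR=1 → advance +1; mR−mL=-1/4 → turn -1·90°
n=2: pose=(0,5,N); sL=90/197, sR=18/13; mL=18/13, mR=2961/2561; mL+mR=6507/2561 → advance +1; mR−mL=-45/197 → turn -1·90°
n=3: pose=(0,6,E); sL=45/41, sR=45/53; mL=45/53, mR=1305/4346; mL+mR=4995/4346 → advance +1; mR−mL=-45/82 → turn -1·90°

0 18/13 18/37 18/37 -99/481 1 6 S
1 1/2 5/8 5/8 3/8 1 5 W
2 90/197 18/13 18/13 2961/2561 0 5 N
3 45/41 45/53 45/53 1305/4346 0 6 E
final 1 6 S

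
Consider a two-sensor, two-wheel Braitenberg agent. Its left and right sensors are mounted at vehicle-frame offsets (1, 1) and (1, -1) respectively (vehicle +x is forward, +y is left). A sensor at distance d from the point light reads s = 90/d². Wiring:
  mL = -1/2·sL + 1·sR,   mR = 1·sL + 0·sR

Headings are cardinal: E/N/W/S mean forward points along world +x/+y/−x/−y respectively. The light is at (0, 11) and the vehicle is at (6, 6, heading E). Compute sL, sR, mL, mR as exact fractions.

18/13 18/17 81/221 18/13

left sensor world pos  = (7, 7); dL² = 65
right sensor world pos = (7, 5); dR² = 85
sL = 90/65 = 18/13
sR = 90/85 = 18/17
mL = -1/2·sL + 1·sR = 81/221
mR = 1·sL + 0·sR = 18/13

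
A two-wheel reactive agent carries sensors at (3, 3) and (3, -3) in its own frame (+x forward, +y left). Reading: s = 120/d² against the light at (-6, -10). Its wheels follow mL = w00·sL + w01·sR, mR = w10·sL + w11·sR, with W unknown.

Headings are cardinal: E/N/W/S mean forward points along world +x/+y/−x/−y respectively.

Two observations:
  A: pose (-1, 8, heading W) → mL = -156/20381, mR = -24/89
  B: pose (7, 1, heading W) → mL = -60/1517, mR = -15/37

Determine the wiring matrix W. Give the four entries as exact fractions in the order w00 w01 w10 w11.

1/2 -1 0 -1

obs A: pose=(-1,8,W) → sL=120/229, sR=24/89, mL=-156/20381, mR=-24/89
obs B: pose=(7,1,W) → sL=30/41, sR=15/37, mL=-60/1517, mR=-15/37
sensor matrix S = [[120/229, 24/89], [30/41, 15/37]]; det S = 467640/30917977
solve [mL_A; mL_B] = S·[w00; w01] and [mR_A; mR_B] = S·[w10; w11]:
  w00 = 1/2, w01 = -1, w10 = 0, w11 = -1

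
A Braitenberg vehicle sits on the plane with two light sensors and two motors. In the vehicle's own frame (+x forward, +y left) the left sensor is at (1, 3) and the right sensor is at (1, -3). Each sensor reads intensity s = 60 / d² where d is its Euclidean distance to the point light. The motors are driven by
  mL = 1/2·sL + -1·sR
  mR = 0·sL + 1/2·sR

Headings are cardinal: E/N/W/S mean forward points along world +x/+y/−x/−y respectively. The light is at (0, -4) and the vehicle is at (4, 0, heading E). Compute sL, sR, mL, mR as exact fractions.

30/37 30/13 -915/481 15/13

left sensor world pos  = (5, 3); dL² = 74
right sensor world pos = (5, -3); dR² = 26
sL = 60/74 = 30/37
sR = 60/26 = 30/13
mL = 1/2·sL + -1·sR = -915/481
mR = 0·sL + 1/2·sR = 15/13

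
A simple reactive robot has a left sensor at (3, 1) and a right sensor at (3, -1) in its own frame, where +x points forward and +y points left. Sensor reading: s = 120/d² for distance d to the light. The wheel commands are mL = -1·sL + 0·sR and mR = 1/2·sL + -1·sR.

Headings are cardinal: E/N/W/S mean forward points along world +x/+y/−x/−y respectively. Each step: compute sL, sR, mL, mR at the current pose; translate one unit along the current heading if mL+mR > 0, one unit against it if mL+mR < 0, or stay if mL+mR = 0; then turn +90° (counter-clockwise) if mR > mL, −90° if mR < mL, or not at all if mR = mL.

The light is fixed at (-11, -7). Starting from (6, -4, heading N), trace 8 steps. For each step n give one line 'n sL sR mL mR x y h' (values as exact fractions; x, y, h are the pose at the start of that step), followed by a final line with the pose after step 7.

n=0: pose=(6,-4,N); sL=30/73, sR=1/3; mL=-30/73, mR=-28/219; mL+mR=-118/219 → advance -1; mR−mL=62/219 → turn +1·90°
n=1: pose=(6,-5,W); sL=120/197, sR=24/41; mL=-120/197, mR=-2268/8077; mL+mR=-7188/8077 → advance -1; mR−mL=2652/8077 → turn +1·90°
n=2: pose=(7,-5,S); sL=60/181, sR=12/29; mL=-60/181, mR=-1302/5249; mL+mR=-3042/5249 → advance -1; mR−mL=438/5249 → turn +1·90°
n=3: pose=(7,-4,E); sL=120/457, sR=24/89; mL=-120/457, mR=-5628/40673; mL+mR=-16308/40673 → advance -1; mR−mL=5052/40673 → turn +1·90°
n=4: pose=(6,-4,N); sL=30/73, sR=1/3; mL=-30/73, mR=-28/219; mL+mR=-118/219 → advance -1; mR−mL=62/219 → turn +1·90°
n=5: pose=(6,-5,W); sL=120/197, sR=24/41; mL=-120/197, mR=-2268/8077; mL+mR=-7188/8077 → advance -1; mR−mL=2652/8077 → turn +1·90°
n=6: pose=(7,-5,S); sL=60/181, sR=12/29; mL=-60/181, mR=-1302/5249; mL+mR=-3042/5249 → advance -1; mR−mL=438/5249 → turn +1·90°
n=7: pose=(7,-4,E); sL=120/457, sR=24/89; mL=-120/457, mR=-5628/40673; mL+mR=-16308/40673 → advance -1; mR−mL=5052/40673 → turn +1·90°

0 30/73 1/3 -30/73 -28/219 6 -4 N
1 120/197 24/41 -120/197 -2268/8077 6 -5 W
2 60/181 12/29 -60/181 -1302/5249 7 -5 S
3 120/457 24/89 -120/457 -5628/40673 7 -4 E
4 30/73 1/3 -30/73 -28/219 6 -4 N
5 120/197 24/41 -120/197 -2268/8077 6 -5 W
6 60/181 12/29 -60/181 -1302/5249 7 -5 S
7 120/457 24/89 -120/457 -5628/40673 7 -4 E
final 6 -4 N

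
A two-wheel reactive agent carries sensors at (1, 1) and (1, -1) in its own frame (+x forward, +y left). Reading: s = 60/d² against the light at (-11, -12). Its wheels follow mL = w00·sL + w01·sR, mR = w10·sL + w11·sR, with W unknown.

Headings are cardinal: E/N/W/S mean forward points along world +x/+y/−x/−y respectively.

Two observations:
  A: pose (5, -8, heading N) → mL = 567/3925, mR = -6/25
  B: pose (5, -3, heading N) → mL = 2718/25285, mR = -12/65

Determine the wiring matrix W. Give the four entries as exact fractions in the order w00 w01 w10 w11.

obs A: pose=(5,-8,N) → sL=6/25, sR=30/157, mL=567/3925, mR=-6/25
obs B: pose=(5,-3,N) → sL=12/65, sR=60/389, mL=2718/25285, mR=-12/65
sensor matrix S = [[6/25, 30/157], [12/65, 60/389]]; det S = 6912/3969745
solve [mL_A; mL_B] = S·[w00; w01] and [mR_A; mR_B] = S·[w10; w11]:
  w00 = 1, w01 = -1/2, w10 = -1, w11 = 0

1 -1/2 -1 0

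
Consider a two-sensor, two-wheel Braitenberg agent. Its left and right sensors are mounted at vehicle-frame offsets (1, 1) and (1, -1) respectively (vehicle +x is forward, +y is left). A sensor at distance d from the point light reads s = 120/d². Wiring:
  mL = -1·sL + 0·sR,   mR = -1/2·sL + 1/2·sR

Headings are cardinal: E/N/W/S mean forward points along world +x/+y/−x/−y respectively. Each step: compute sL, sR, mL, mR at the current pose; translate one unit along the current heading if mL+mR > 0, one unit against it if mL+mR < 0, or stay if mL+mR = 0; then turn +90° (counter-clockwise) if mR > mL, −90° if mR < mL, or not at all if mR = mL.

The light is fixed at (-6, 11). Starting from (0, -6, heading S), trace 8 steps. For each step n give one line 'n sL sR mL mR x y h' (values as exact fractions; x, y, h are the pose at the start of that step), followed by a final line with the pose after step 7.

0 120/373 120/349 -120/373 1440/130177 0 -6 S
1 60/137 60/169 -60/137 -960/23153 0 -5 E
2 120/241 40/87 -120/241 -400/20967 -1 -5 N
3 6/17 15/34 -6/17 3/68 -1 -6 W
4 120/373 120/349 -120/373 1440/130177 0 -6 S
5 60/137 60/169 -60/137 -960/23153 0 -5 E
6 120/241 40/87 -120/241 -400/20967 -1 -5 N
7 6/17 15/34 -6/17 3/68 -1 -6 W
final 0 -6 S

n=0: pose=(0,-6,S); sL=120/373, sR=120/349; mL=-120/373, mR=1440/130177; mL+mR=-40440/130177 → advance -1; mR−mL=43320/130177 → turn +1·90°
n=1: pose=(0,-5,E); sL=60/137, sR=60/169; mL=-60/137, mR=-960/23153; mL+mR=-11100/23153 → advance -1; mR−mL=9180/23153 → turn +1·90°
n=2: pose=(-1,-5,N); sL=120/241, sR=40/87; mL=-120/241, mR=-400/20967; mL+mR=-10840/20967 → advance -1; mR−mL=10040/20967 → turn +1·90°
n=3: pose=(-1,-6,W); sL=6/17, sR=15/34; mL=-6/17, mR=3/68; mL+mR=-21/68 → advance -1; mR−mL=27/68 → turn +1·90°
n=4: pose=(0,-6,S); sL=120/373, sR=120/349; mL=-120/373, mR=1440/130177; mL+mR=-40440/130177 → advance -1; mR−mL=43320/130177 → turn +1·90°
n=5: pose=(0,-5,E); sL=60/137, sR=60/169; mL=-60/137, mR=-960/23153; mL+mR=-11100/23153 → advance -1; mR−mL=9180/23153 → turn +1·90°
n=6: pose=(-1,-5,N); sL=120/241, sR=40/87; mL=-120/241, mR=-400/20967; mL+mR=-10840/20967 → advance -1; mR−mL=10040/20967 → turn +1·90°
n=7: pose=(-1,-6,W); sL=6/17, sR=15/34; mL=-6/17, mR=3/68; mL+mR=-21/68 → advance -1; mR−mL=27/68 → turn +1·90°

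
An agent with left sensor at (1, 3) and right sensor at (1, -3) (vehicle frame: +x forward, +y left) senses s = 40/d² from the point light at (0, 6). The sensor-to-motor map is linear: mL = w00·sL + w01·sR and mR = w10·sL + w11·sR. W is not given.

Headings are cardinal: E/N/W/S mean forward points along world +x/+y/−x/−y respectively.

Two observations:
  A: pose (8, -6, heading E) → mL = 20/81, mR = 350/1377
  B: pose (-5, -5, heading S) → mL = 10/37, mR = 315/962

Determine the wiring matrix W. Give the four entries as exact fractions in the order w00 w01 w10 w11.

obs A: pose=(8,-6,E) → sL=20/81, sR=20/153, mL=20/81, mR=350/1377
obs B: pose=(-5,-5,S) → sL=10/37, sR=5/26, mL=10/37, mR=315/962
sensor matrix S = [[20/81, 20/153], [10/37, 5/26]]; det S = 8050/662337
solve [mL_A; mL_B] = S·[w00; w01] and [mR_A; mR_B] = S·[w10; w11]:
  w00 = 1, w01 = 0, w10 = 1/2, w11 = 1

1 0 1/2 1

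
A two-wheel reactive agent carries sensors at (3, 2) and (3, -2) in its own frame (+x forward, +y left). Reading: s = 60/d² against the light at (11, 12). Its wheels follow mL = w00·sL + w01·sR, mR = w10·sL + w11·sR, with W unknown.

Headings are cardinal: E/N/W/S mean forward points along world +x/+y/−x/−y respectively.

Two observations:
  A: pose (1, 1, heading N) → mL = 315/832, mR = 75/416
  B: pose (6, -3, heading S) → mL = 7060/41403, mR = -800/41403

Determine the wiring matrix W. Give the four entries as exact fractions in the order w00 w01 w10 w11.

1/2 1/2 -1 1

obs A: pose=(1,1,N) → sL=15/52, sR=15/32, mL=315/832, mR=75/416
obs B: pose=(6,-3,S) → sL=20/111, sR=60/373, mL=7060/41403, mR=-800/41403
sensor matrix S = [[15/52, 15/32], [20/111, 60/373]]; det S = -54625/1435304
solve [mL_A; mL_B] = S·[w00; w01] and [mR_A; mR_B] = S·[w10; w11]:
  w00 = 1/2, w01 = 1/2, w10 = -1, w11 = 1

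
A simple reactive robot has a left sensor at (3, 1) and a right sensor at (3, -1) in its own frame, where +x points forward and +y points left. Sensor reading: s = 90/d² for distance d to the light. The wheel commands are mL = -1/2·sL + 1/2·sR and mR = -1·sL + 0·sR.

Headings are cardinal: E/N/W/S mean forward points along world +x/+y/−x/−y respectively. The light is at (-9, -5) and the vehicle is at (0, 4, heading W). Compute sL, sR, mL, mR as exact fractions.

left sensor world pos  = (-3, 3); dL² = 100
right sensor world pos = (-3, 5); dR² = 136
sL = 90/100 = 9/10
sR = 90/136 = 45/68
mL = -1/2·sL + 1/2·sR = -81/680
mR = -1·sL + 0·sR = -9/10

9/10 45/68 -81/680 -9/10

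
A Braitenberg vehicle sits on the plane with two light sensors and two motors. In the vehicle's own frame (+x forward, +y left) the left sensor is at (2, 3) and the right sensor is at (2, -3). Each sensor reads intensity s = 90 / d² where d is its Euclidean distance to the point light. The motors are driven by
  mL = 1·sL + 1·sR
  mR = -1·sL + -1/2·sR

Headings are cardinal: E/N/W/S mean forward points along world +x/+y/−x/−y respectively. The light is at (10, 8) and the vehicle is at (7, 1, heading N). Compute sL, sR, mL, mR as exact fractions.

90/61 18/5 1548/305 -999/305

left sensor world pos  = (4, 3); dL² = 61
right sensor world pos = (10, 3); dR² = 25
sL = 90/61 = 90/61
sR = 90/25 = 18/5
mL = 1·sL + 1·sR = 1548/305
mR = -1·sL + -1/2·sR = -999/305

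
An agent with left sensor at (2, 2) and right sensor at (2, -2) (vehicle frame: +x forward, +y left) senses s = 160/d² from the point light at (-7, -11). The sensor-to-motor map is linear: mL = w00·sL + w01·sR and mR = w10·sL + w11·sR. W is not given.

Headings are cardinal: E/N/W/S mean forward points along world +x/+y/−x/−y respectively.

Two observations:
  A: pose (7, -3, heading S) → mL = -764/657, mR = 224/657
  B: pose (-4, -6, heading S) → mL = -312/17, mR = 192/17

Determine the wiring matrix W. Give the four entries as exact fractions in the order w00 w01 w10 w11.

obs A: pose=(7,-3,S) → sL=40/73, sR=8/9, mL=-764/657, mR=224/657
obs B: pose=(-4,-6,S) → sL=80/17, sR=16, mL=-312/17, mR=192/17
sensor matrix S = [[40/73, 8/9], [80/17, 16]]; det S = 51200/11169
solve [mL_A; mL_B] = S·[w00; w01] and [mR_A; mR_B] = S·[w10; w11]:
  w00 = -1/2, w01 = -1, w10 = -1, w11 = 1

-1/2 -1 -1 1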